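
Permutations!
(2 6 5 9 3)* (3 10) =(2 6 5 9 10 3) =[0, 1, 6, 2, 4, 9, 5, 7, 8, 10, 3]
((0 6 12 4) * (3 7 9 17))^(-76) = (17) = [0, 1, 2, 3, 4, 5, 6, 7, 8, 9, 10, 11, 12, 13, 14, 15, 16, 17]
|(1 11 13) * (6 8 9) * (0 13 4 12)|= |(0 13 1 11 4 12)(6 8 9)|= 6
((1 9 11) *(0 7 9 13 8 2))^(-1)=(0 2 8 13 1 11 9 7)=[2, 11, 8, 3, 4, 5, 6, 0, 13, 7, 10, 9, 12, 1]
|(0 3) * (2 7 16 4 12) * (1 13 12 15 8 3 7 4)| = |(0 7 16 1 13 12 2 4 15 8 3)| = 11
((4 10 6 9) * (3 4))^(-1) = [0, 1, 2, 9, 3, 5, 10, 7, 8, 6, 4] = (3 9 6 10 4)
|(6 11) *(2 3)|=2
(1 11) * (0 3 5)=(0 3 5)(1 11)=[3, 11, 2, 5, 4, 0, 6, 7, 8, 9, 10, 1]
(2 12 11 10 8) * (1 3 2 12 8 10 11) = (1 3 2 8 12) = [0, 3, 8, 2, 4, 5, 6, 7, 12, 9, 10, 11, 1]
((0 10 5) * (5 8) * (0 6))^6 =(0 10 8 5 6) =[10, 1, 2, 3, 4, 6, 0, 7, 5, 9, 8]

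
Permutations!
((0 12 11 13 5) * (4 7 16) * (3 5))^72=(16)=[0, 1, 2, 3, 4, 5, 6, 7, 8, 9, 10, 11, 12, 13, 14, 15, 16]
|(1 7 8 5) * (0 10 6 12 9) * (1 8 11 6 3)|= |(0 10 3 1 7 11 6 12 9)(5 8)|= 18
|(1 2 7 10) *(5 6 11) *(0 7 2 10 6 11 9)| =4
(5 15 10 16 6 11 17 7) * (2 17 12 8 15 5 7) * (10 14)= [0, 1, 17, 3, 4, 5, 11, 7, 15, 9, 16, 12, 8, 13, 10, 14, 6, 2]= (2 17)(6 11 12 8 15 14 10 16)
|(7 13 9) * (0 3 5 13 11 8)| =8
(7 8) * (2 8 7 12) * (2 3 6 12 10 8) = (3 6 12)(8 10) = [0, 1, 2, 6, 4, 5, 12, 7, 10, 9, 8, 11, 3]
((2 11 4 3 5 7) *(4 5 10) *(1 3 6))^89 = (1 6 4 10 3)(2 11 5 7) = [0, 6, 11, 1, 10, 7, 4, 2, 8, 9, 3, 5]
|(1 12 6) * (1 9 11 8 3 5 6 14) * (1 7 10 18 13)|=|(1 12 14 7 10 18 13)(3 5 6 9 11 8)|=42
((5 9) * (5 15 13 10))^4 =(5 10 13 15 9) =[0, 1, 2, 3, 4, 10, 6, 7, 8, 5, 13, 11, 12, 15, 14, 9]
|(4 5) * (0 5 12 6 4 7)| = 3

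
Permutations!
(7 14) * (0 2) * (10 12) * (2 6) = [6, 1, 0, 3, 4, 5, 2, 14, 8, 9, 12, 11, 10, 13, 7] = (0 6 2)(7 14)(10 12)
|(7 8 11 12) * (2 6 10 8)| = 7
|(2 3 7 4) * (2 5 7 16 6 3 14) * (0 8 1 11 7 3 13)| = 22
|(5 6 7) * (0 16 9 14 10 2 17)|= |(0 16 9 14 10 2 17)(5 6 7)|= 21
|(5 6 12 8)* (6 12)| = |(5 12 8)| = 3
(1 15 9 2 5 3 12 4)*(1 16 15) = (2 5 3 12 4 16 15 9) = [0, 1, 5, 12, 16, 3, 6, 7, 8, 2, 10, 11, 4, 13, 14, 9, 15]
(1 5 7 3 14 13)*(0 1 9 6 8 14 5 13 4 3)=(0 1 13 9 6 8 14 4 3 5 7)=[1, 13, 2, 5, 3, 7, 8, 0, 14, 6, 10, 11, 12, 9, 4]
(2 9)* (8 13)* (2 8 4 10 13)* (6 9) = (2 6 9 8)(4 10 13) = [0, 1, 6, 3, 10, 5, 9, 7, 2, 8, 13, 11, 12, 4]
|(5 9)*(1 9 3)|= |(1 9 5 3)|= 4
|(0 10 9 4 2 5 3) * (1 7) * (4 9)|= 6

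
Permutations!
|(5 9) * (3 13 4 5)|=5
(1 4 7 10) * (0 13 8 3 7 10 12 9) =(0 13 8 3 7 12 9)(1 4 10) =[13, 4, 2, 7, 10, 5, 6, 12, 3, 0, 1, 11, 9, 8]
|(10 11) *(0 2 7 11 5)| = 6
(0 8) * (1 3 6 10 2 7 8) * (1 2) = (0 2 7 8)(1 3 6 10) = [2, 3, 7, 6, 4, 5, 10, 8, 0, 9, 1]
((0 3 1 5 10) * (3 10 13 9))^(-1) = (0 10)(1 3 9 13 5) = [10, 3, 2, 9, 4, 1, 6, 7, 8, 13, 0, 11, 12, 5]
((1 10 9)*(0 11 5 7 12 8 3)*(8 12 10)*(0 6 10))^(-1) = (12)(0 7 5 11)(1 9 10 6 3 8) = [7, 9, 2, 8, 4, 11, 3, 5, 1, 10, 6, 0, 12]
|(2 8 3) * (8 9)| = |(2 9 8 3)| = 4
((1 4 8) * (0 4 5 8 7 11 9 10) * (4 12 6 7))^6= (0 10 9 11 7 6 12)= [10, 1, 2, 3, 4, 5, 12, 6, 8, 11, 9, 7, 0]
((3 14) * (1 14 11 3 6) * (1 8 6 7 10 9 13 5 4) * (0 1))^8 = (0 4 5 13 9 10 7 14 1) = [4, 0, 2, 3, 5, 13, 6, 14, 8, 10, 7, 11, 12, 9, 1]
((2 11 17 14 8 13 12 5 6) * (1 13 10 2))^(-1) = (1 6 5 12 13)(2 10 8 14 17 11) = [0, 6, 10, 3, 4, 12, 5, 7, 14, 9, 8, 2, 13, 1, 17, 15, 16, 11]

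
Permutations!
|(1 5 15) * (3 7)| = |(1 5 15)(3 7)| = 6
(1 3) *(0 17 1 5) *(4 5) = [17, 3, 2, 4, 5, 0, 6, 7, 8, 9, 10, 11, 12, 13, 14, 15, 16, 1] = (0 17 1 3 4 5)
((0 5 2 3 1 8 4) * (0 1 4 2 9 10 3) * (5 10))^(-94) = (0 1 10 8 3 2 4) = [1, 10, 4, 2, 0, 5, 6, 7, 3, 9, 8]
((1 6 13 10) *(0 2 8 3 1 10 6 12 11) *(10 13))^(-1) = [11, 3, 0, 8, 4, 5, 13, 7, 2, 9, 6, 12, 1, 10] = (0 11 12 1 3 8 2)(6 13 10)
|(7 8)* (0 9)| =|(0 9)(7 8)| =2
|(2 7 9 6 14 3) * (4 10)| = 6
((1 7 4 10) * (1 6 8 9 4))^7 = [0, 7, 2, 3, 6, 5, 9, 1, 4, 10, 8] = (1 7)(4 6 9 10 8)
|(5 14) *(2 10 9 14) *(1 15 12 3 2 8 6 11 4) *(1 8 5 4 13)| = |(1 15 12 3 2 10 9 14 4 8 6 11 13)| = 13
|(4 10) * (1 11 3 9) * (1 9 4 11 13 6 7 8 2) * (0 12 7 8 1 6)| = 60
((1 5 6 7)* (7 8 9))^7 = (1 5 6 8 9 7) = [0, 5, 2, 3, 4, 6, 8, 1, 9, 7]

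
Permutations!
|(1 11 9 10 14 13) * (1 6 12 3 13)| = |(1 11 9 10 14)(3 13 6 12)| = 20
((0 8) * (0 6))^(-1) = (0 6 8) = [6, 1, 2, 3, 4, 5, 8, 7, 0]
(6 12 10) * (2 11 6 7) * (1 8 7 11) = (1 8 7 2)(6 12 10 11) = [0, 8, 1, 3, 4, 5, 12, 2, 7, 9, 11, 6, 10]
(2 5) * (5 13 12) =(2 13 12 5) =[0, 1, 13, 3, 4, 2, 6, 7, 8, 9, 10, 11, 5, 12]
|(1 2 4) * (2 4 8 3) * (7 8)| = 4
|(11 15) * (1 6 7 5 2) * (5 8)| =|(1 6 7 8 5 2)(11 15)| =6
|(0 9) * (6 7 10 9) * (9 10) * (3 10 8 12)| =|(0 6 7 9)(3 10 8 12)| =4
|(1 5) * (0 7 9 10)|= |(0 7 9 10)(1 5)|= 4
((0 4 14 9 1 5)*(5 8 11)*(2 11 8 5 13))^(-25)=(0 5 1 9 14 4)(2 13 11)=[5, 9, 13, 3, 0, 1, 6, 7, 8, 14, 10, 2, 12, 11, 4]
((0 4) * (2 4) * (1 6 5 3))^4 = (6)(0 2 4) = [2, 1, 4, 3, 0, 5, 6]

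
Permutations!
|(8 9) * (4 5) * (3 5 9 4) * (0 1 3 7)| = 15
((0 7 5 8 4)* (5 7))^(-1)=(0 4 8 5)=[4, 1, 2, 3, 8, 0, 6, 7, 5]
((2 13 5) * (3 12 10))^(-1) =[0, 1, 5, 10, 4, 13, 6, 7, 8, 9, 12, 11, 3, 2] =(2 5 13)(3 10 12)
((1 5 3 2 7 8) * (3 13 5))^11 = [0, 3, 7, 2, 4, 13, 6, 8, 1, 9, 10, 11, 12, 5] = (1 3 2 7 8)(5 13)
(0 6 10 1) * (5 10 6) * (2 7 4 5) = (0 2 7 4 5 10 1) = [2, 0, 7, 3, 5, 10, 6, 4, 8, 9, 1]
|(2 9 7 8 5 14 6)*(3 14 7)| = |(2 9 3 14 6)(5 7 8)| = 15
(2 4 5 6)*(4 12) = [0, 1, 12, 3, 5, 6, 2, 7, 8, 9, 10, 11, 4] = (2 12 4 5 6)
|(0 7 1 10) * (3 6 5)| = 12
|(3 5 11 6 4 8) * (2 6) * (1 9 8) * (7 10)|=|(1 9 8 3 5 11 2 6 4)(7 10)|=18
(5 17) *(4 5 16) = [0, 1, 2, 3, 5, 17, 6, 7, 8, 9, 10, 11, 12, 13, 14, 15, 4, 16] = (4 5 17 16)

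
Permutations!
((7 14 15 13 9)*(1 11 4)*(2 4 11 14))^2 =(1 15 9 2)(4 14 13 7) =[0, 15, 1, 3, 14, 5, 6, 4, 8, 2, 10, 11, 12, 7, 13, 9]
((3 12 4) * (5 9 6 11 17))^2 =(3 4 12)(5 6 17 9 11) =[0, 1, 2, 4, 12, 6, 17, 7, 8, 11, 10, 5, 3, 13, 14, 15, 16, 9]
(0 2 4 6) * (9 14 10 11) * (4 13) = (0 2 13 4 6)(9 14 10 11) = [2, 1, 13, 3, 6, 5, 0, 7, 8, 14, 11, 9, 12, 4, 10]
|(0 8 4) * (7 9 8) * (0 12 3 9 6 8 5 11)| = |(0 7 6 8 4 12 3 9 5 11)| = 10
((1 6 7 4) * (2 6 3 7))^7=(1 4 7 3)(2 6)=[0, 4, 6, 1, 7, 5, 2, 3]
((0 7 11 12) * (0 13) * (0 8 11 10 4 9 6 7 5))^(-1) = (0 5)(4 10 7 6 9)(8 13 12 11) = [5, 1, 2, 3, 10, 0, 9, 6, 13, 4, 7, 8, 11, 12]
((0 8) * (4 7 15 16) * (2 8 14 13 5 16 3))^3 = (0 5 7 2 14 16 15 8 13 4 3) = [5, 1, 14, 0, 3, 7, 6, 2, 13, 9, 10, 11, 12, 4, 16, 8, 15]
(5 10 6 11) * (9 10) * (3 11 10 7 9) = [0, 1, 2, 11, 4, 3, 10, 9, 8, 7, 6, 5] = (3 11 5)(6 10)(7 9)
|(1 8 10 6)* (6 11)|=|(1 8 10 11 6)|=5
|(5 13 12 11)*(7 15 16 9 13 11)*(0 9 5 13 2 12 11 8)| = 18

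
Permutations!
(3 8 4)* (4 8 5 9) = (3 5 9 4) = [0, 1, 2, 5, 3, 9, 6, 7, 8, 4]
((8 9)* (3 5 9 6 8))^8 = (3 9 5) = [0, 1, 2, 9, 4, 3, 6, 7, 8, 5]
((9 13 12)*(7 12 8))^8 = (7 13 12 8 9) = [0, 1, 2, 3, 4, 5, 6, 13, 9, 7, 10, 11, 8, 12]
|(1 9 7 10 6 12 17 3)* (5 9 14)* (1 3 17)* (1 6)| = |(17)(1 14 5 9 7 10)(6 12)| = 6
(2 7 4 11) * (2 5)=(2 7 4 11 5)=[0, 1, 7, 3, 11, 2, 6, 4, 8, 9, 10, 5]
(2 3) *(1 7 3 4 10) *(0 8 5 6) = (0 8 5 6)(1 7 3 2 4 10) = [8, 7, 4, 2, 10, 6, 0, 3, 5, 9, 1]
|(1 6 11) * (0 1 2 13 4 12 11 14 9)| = 5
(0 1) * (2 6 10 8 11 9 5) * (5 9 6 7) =(0 1)(2 7 5)(6 10 8 11) =[1, 0, 7, 3, 4, 2, 10, 5, 11, 9, 8, 6]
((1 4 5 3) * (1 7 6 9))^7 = (9) = [0, 1, 2, 3, 4, 5, 6, 7, 8, 9]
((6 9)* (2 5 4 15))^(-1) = (2 15 4 5)(6 9) = [0, 1, 15, 3, 5, 2, 9, 7, 8, 6, 10, 11, 12, 13, 14, 4]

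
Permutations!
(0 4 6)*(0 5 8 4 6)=(0 6 5 8 4)=[6, 1, 2, 3, 0, 8, 5, 7, 4]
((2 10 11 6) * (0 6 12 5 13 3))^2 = (0 2 11 5 3 6 10 12 13) = [2, 1, 11, 6, 4, 3, 10, 7, 8, 9, 12, 5, 13, 0]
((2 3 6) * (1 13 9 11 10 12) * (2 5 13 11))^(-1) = [0, 12, 9, 2, 4, 6, 3, 7, 8, 13, 11, 1, 10, 5] = (1 12 10 11)(2 9 13 5 6 3)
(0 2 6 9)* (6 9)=(0 2 9)=[2, 1, 9, 3, 4, 5, 6, 7, 8, 0]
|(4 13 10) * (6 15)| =|(4 13 10)(6 15)| =6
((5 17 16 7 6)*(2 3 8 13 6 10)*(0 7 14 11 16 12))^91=(0 2 13 17 7 3 6 12 10 8 5)(11 16 14)=[2, 1, 13, 6, 4, 0, 12, 3, 5, 9, 8, 16, 10, 17, 11, 15, 14, 7]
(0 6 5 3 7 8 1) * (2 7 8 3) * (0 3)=(0 6 5 2 7)(1 3 8)=[6, 3, 7, 8, 4, 2, 5, 0, 1]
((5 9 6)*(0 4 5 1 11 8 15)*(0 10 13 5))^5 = [4, 13, 2, 3, 0, 8, 10, 7, 9, 15, 1, 5, 12, 11, 14, 6] = (0 4)(1 13 11 5 8 9 15 6 10)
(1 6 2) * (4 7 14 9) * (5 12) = [0, 6, 1, 3, 7, 12, 2, 14, 8, 4, 10, 11, 5, 13, 9] = (1 6 2)(4 7 14 9)(5 12)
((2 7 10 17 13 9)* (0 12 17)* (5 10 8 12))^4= (0 5 10)(2 17 7 13 8 9 12)= [5, 1, 17, 3, 4, 10, 6, 13, 9, 12, 0, 11, 2, 8, 14, 15, 16, 7]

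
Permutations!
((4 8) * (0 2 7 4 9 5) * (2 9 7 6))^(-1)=(0 5 9)(2 6)(4 7 8)=[5, 1, 6, 3, 7, 9, 2, 8, 4, 0]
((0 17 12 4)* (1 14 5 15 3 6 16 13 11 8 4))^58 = (0 12 14 15 6 13 8)(1 5 3 16 11 4 17) = [12, 5, 2, 16, 17, 3, 13, 7, 0, 9, 10, 4, 14, 8, 15, 6, 11, 1]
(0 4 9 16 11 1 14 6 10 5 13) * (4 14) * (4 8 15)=[14, 8, 2, 3, 9, 13, 10, 7, 15, 16, 5, 1, 12, 0, 6, 4, 11]=(0 14 6 10 5 13)(1 8 15 4 9 16 11)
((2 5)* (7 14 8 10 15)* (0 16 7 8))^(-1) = (0 14 7 16)(2 5)(8 15 10) = [14, 1, 5, 3, 4, 2, 6, 16, 15, 9, 8, 11, 12, 13, 7, 10, 0]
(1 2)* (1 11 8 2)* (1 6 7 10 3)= [0, 6, 11, 1, 4, 5, 7, 10, 2, 9, 3, 8]= (1 6 7 10 3)(2 11 8)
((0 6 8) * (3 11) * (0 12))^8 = (12) = [0, 1, 2, 3, 4, 5, 6, 7, 8, 9, 10, 11, 12]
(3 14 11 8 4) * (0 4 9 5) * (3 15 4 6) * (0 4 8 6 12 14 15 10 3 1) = (0 12 14 11 6 1)(3 15 8 9 5 4 10) = [12, 0, 2, 15, 10, 4, 1, 7, 9, 5, 3, 6, 14, 13, 11, 8]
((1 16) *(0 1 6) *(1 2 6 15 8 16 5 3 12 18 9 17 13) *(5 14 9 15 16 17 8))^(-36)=[0, 1, 2, 5, 4, 15, 6, 7, 8, 9, 10, 11, 3, 13, 14, 18, 16, 17, 12]=(3 5 15 18 12)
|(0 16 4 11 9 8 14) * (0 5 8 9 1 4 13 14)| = |(0 16 13 14 5 8)(1 4 11)| = 6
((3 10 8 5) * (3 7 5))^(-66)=(10)=[0, 1, 2, 3, 4, 5, 6, 7, 8, 9, 10]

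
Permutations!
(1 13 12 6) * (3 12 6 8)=[0, 13, 2, 12, 4, 5, 1, 7, 3, 9, 10, 11, 8, 6]=(1 13 6)(3 12 8)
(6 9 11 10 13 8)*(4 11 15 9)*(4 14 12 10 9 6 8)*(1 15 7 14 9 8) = (1 15 6 9 7 14 12 10 13 4 11 8) = [0, 15, 2, 3, 11, 5, 9, 14, 1, 7, 13, 8, 10, 4, 12, 6]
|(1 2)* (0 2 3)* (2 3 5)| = 6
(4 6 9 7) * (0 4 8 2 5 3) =[4, 1, 5, 0, 6, 3, 9, 8, 2, 7] =(0 4 6 9 7 8 2 5 3)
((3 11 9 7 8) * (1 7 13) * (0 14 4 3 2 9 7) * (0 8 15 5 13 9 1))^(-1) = (0 13 5 15 7 11 3 4 14)(1 2 8) = [13, 2, 8, 4, 14, 15, 6, 11, 1, 9, 10, 3, 12, 5, 0, 7]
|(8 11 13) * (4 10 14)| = |(4 10 14)(8 11 13)| = 3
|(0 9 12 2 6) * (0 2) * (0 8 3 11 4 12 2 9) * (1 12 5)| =|(1 12 8 3 11 4 5)(2 6 9)| =21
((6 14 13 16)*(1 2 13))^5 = (1 14 6 16 13 2) = [0, 14, 1, 3, 4, 5, 16, 7, 8, 9, 10, 11, 12, 2, 6, 15, 13]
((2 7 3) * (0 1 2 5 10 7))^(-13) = (0 2 1)(3 7 10 5) = [2, 0, 1, 7, 4, 3, 6, 10, 8, 9, 5]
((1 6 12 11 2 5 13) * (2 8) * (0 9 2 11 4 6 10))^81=(0 13 9 1 2 10 5)(8 11)=[13, 2, 10, 3, 4, 0, 6, 7, 11, 1, 5, 8, 12, 9]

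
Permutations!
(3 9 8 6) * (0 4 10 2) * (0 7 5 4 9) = [9, 1, 7, 0, 10, 4, 3, 5, 6, 8, 2] = (0 9 8 6 3)(2 7 5 4 10)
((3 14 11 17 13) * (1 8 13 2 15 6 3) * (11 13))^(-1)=(1 13 14 3 6 15 2 17 11 8)=[0, 13, 17, 6, 4, 5, 15, 7, 1, 9, 10, 8, 12, 14, 3, 2, 16, 11]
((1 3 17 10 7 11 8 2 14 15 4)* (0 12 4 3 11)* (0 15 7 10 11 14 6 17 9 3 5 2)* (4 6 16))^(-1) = (0 8 11 17 6 12)(1 4 16 2 5 15 7 14)(3 9) = [8, 4, 5, 9, 16, 15, 12, 14, 11, 3, 10, 17, 0, 13, 1, 7, 2, 6]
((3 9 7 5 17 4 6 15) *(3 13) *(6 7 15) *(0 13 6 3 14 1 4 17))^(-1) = [5, 14, 2, 6, 1, 7, 15, 4, 8, 3, 10, 11, 12, 0, 13, 9, 16, 17] = (17)(0 5 7 4 1 14 13)(3 6 15 9)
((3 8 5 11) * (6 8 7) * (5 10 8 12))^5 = (3 11 5 12 6 7)(8 10) = [0, 1, 2, 11, 4, 12, 7, 3, 10, 9, 8, 5, 6]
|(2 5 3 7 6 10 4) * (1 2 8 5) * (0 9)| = |(0 9)(1 2)(3 7 6 10 4 8 5)| = 14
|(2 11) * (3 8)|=2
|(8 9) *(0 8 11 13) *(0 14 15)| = |(0 8 9 11 13 14 15)| = 7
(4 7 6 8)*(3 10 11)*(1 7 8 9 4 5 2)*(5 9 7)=(1 5 2)(3 10 11)(4 8 9)(6 7)=[0, 5, 1, 10, 8, 2, 7, 6, 9, 4, 11, 3]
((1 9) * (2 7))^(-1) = (1 9)(2 7) = [0, 9, 7, 3, 4, 5, 6, 2, 8, 1]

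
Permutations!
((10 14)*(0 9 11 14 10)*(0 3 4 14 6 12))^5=(3 14 4)=[0, 1, 2, 14, 3, 5, 6, 7, 8, 9, 10, 11, 12, 13, 4]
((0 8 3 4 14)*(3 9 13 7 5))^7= (0 4 5 13 8 14 3 7 9)= [4, 1, 2, 7, 5, 13, 6, 9, 14, 0, 10, 11, 12, 8, 3]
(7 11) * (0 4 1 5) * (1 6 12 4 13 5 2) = [13, 2, 1, 3, 6, 0, 12, 11, 8, 9, 10, 7, 4, 5] = (0 13 5)(1 2)(4 6 12)(7 11)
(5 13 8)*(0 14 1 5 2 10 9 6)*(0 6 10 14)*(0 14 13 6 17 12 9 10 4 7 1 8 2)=(0 14 8)(1 5 6 17 12 9 4 7)(2 13)=[14, 5, 13, 3, 7, 6, 17, 1, 0, 4, 10, 11, 9, 2, 8, 15, 16, 12]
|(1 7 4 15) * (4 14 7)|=6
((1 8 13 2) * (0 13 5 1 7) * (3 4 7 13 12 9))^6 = (13) = [0, 1, 2, 3, 4, 5, 6, 7, 8, 9, 10, 11, 12, 13]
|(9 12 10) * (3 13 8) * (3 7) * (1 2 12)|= |(1 2 12 10 9)(3 13 8 7)|= 20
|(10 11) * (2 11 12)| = 4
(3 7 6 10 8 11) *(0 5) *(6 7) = [5, 1, 2, 6, 4, 0, 10, 7, 11, 9, 8, 3] = (0 5)(3 6 10 8 11)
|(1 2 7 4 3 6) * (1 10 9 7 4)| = |(1 2 4 3 6 10 9 7)| = 8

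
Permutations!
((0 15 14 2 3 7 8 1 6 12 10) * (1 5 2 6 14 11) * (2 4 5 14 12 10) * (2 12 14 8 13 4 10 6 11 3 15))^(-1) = (0 10 5 4 13 7 3 15 2)(1 11 14) = [10, 11, 0, 15, 13, 4, 6, 3, 8, 9, 5, 14, 12, 7, 1, 2]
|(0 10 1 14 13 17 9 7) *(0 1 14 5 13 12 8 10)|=12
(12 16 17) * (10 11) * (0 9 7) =(0 9 7)(10 11)(12 16 17) =[9, 1, 2, 3, 4, 5, 6, 0, 8, 7, 11, 10, 16, 13, 14, 15, 17, 12]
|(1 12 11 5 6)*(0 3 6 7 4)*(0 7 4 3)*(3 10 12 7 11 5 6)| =8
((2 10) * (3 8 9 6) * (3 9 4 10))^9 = (2 10 4 8 3)(6 9) = [0, 1, 10, 2, 8, 5, 9, 7, 3, 6, 4]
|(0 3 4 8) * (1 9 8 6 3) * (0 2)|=|(0 1 9 8 2)(3 4 6)|=15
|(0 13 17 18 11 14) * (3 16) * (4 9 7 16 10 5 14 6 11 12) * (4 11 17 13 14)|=|(0 14)(3 10 5 4 9 7 16)(6 17 18 12 11)|=70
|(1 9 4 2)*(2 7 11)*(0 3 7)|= |(0 3 7 11 2 1 9 4)|= 8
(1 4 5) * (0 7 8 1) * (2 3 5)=(0 7 8 1 4 2 3 5)=[7, 4, 3, 5, 2, 0, 6, 8, 1]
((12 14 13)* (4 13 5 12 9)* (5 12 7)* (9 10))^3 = (4 9 10 13)(5 7)(12 14) = [0, 1, 2, 3, 9, 7, 6, 5, 8, 10, 13, 11, 14, 4, 12]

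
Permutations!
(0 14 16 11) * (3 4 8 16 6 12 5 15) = (0 14 6 12 5 15 3 4 8 16 11) = [14, 1, 2, 4, 8, 15, 12, 7, 16, 9, 10, 0, 5, 13, 6, 3, 11]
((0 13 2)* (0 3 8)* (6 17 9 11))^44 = (17)(0 8 3 2 13) = [8, 1, 13, 2, 4, 5, 6, 7, 3, 9, 10, 11, 12, 0, 14, 15, 16, 17]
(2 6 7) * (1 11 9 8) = (1 11 9 8)(2 6 7) = [0, 11, 6, 3, 4, 5, 7, 2, 1, 8, 10, 9]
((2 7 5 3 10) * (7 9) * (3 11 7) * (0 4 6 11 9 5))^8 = (0 11 4 7 6)(2 3 5 10 9) = [11, 1, 3, 5, 7, 10, 0, 6, 8, 2, 9, 4]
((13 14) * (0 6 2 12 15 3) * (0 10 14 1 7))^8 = (0 13 3 2 7 14 15 6 1 10 12) = [13, 10, 7, 2, 4, 5, 1, 14, 8, 9, 12, 11, 0, 3, 15, 6]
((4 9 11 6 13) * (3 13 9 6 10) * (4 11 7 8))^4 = (13)(4 8 7 9 6) = [0, 1, 2, 3, 8, 5, 4, 9, 7, 6, 10, 11, 12, 13]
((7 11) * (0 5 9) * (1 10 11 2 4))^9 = [0, 7, 10, 3, 11, 5, 6, 1, 8, 9, 2, 4] = (1 7)(2 10)(4 11)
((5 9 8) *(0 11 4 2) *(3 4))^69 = (0 2 4 3 11) = [2, 1, 4, 11, 3, 5, 6, 7, 8, 9, 10, 0]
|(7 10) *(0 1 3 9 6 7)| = 7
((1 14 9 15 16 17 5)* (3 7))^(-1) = (1 5 17 16 15 9 14)(3 7) = [0, 5, 2, 7, 4, 17, 6, 3, 8, 14, 10, 11, 12, 13, 1, 9, 15, 16]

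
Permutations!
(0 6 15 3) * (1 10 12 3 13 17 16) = (0 6 15 13 17 16 1 10 12 3) = [6, 10, 2, 0, 4, 5, 15, 7, 8, 9, 12, 11, 3, 17, 14, 13, 1, 16]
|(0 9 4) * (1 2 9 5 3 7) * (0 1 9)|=|(0 5 3 7 9 4 1 2)|=8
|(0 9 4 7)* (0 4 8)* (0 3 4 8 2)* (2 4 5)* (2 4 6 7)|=9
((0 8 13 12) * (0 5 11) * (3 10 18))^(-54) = (18) = [0, 1, 2, 3, 4, 5, 6, 7, 8, 9, 10, 11, 12, 13, 14, 15, 16, 17, 18]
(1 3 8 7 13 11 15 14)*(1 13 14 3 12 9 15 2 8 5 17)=[0, 12, 8, 5, 4, 17, 6, 14, 7, 15, 10, 2, 9, 11, 13, 3, 16, 1]=(1 12 9 15 3 5 17)(2 8 7 14 13 11)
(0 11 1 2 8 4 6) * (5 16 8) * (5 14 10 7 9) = (0 11 1 2 14 10 7 9 5 16 8 4 6) = [11, 2, 14, 3, 6, 16, 0, 9, 4, 5, 7, 1, 12, 13, 10, 15, 8]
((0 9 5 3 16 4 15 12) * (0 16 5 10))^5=(0 10 9)(3 5)(4 15 12 16)=[10, 1, 2, 5, 15, 3, 6, 7, 8, 0, 9, 11, 16, 13, 14, 12, 4]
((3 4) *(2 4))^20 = (2 3 4) = [0, 1, 3, 4, 2]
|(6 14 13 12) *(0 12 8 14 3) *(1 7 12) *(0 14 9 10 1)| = |(1 7 12 6 3 14 13 8 9 10)| = 10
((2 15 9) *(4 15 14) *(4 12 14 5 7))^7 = [0, 1, 5, 3, 15, 7, 6, 4, 8, 2, 10, 11, 14, 13, 12, 9] = (2 5 7 4 15 9)(12 14)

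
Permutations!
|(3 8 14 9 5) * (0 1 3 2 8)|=|(0 1 3)(2 8 14 9 5)|=15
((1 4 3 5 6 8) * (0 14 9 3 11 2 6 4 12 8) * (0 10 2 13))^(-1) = (0 13 11 4 5 3 9 14)(1 8 12)(2 10 6) = [13, 8, 10, 9, 5, 3, 2, 7, 12, 14, 6, 4, 1, 11, 0]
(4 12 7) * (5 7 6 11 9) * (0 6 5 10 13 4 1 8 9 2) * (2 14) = (0 6 11 14 2)(1 8 9 10 13 4 12 5 7) = [6, 8, 0, 3, 12, 7, 11, 1, 9, 10, 13, 14, 5, 4, 2]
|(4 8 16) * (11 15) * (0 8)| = |(0 8 16 4)(11 15)| = 4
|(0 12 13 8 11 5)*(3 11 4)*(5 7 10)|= 10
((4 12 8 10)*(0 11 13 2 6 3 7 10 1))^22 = (0 8 4 7 6 13)(1 12 10 3 2 11) = [8, 12, 11, 2, 7, 5, 13, 6, 4, 9, 3, 1, 10, 0]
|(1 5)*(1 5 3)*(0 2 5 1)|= |(0 2 5 1 3)|= 5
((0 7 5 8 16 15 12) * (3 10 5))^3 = (0 10 16)(3 8 12)(5 15 7) = [10, 1, 2, 8, 4, 15, 6, 5, 12, 9, 16, 11, 3, 13, 14, 7, 0]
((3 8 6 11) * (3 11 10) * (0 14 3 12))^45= (0 8 12 3 10 14 6)= [8, 1, 2, 10, 4, 5, 0, 7, 12, 9, 14, 11, 3, 13, 6]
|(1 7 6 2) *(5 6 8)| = |(1 7 8 5 6 2)| = 6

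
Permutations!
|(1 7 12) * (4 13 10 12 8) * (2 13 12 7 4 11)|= |(1 4 12)(2 13 10 7 8 11)|= 6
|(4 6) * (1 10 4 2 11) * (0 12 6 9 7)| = 10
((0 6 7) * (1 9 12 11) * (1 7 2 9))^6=(0 7 11 12 9 2 6)=[7, 1, 6, 3, 4, 5, 0, 11, 8, 2, 10, 12, 9]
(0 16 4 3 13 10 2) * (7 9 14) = (0 16 4 3 13 10 2)(7 9 14) = [16, 1, 0, 13, 3, 5, 6, 9, 8, 14, 2, 11, 12, 10, 7, 15, 4]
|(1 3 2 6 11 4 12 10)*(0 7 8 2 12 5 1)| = 12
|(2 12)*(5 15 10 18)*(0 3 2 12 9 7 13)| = |(0 3 2 9 7 13)(5 15 10 18)| = 12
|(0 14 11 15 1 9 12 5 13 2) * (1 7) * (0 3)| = |(0 14 11 15 7 1 9 12 5 13 2 3)| = 12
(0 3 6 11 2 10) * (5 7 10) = (0 3 6 11 2 5 7 10) = [3, 1, 5, 6, 4, 7, 11, 10, 8, 9, 0, 2]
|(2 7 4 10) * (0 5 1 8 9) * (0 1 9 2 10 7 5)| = |(10)(1 8 2 5 9)(4 7)| = 10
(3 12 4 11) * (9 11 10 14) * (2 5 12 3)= (2 5 12 4 10 14 9 11)= [0, 1, 5, 3, 10, 12, 6, 7, 8, 11, 14, 2, 4, 13, 9]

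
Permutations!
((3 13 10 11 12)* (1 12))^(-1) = (1 11 10 13 3 12) = [0, 11, 2, 12, 4, 5, 6, 7, 8, 9, 13, 10, 1, 3]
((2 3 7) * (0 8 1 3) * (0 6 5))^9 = (0 8 1 3 7 2 6 5) = [8, 3, 6, 7, 4, 0, 5, 2, 1]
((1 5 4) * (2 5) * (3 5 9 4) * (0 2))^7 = (0 9 1 2 4)(3 5) = [9, 2, 4, 5, 0, 3, 6, 7, 8, 1]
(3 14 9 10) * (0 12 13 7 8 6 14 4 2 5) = (0 12 13 7 8 6 14 9 10 3 4 2 5) = [12, 1, 5, 4, 2, 0, 14, 8, 6, 10, 3, 11, 13, 7, 9]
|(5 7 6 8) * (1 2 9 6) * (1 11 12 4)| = |(1 2 9 6 8 5 7 11 12 4)| = 10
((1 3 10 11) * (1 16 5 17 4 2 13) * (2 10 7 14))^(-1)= (1 13 2 14 7 3)(4 17 5 16 11 10)= [0, 13, 14, 1, 17, 16, 6, 3, 8, 9, 4, 10, 12, 2, 7, 15, 11, 5]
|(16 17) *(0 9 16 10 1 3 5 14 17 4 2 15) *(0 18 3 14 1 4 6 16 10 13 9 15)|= 26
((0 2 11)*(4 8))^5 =(0 11 2)(4 8) =[11, 1, 0, 3, 8, 5, 6, 7, 4, 9, 10, 2]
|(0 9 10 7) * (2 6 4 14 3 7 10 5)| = 9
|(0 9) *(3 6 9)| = 4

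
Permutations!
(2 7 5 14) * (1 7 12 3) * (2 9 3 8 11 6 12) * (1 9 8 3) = (1 7 5 14 8 11 6 12 3 9) = [0, 7, 2, 9, 4, 14, 12, 5, 11, 1, 10, 6, 3, 13, 8]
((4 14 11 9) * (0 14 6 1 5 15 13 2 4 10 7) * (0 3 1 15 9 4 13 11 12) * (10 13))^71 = (0 12 14)(1 3 7 10 2 13 9 5)(4 11 15 6) = [12, 3, 13, 7, 11, 1, 4, 10, 8, 5, 2, 15, 14, 9, 0, 6]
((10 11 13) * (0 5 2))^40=(0 5 2)(10 11 13)=[5, 1, 0, 3, 4, 2, 6, 7, 8, 9, 11, 13, 12, 10]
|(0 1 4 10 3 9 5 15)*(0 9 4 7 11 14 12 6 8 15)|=|(0 1 7 11 14 12 6 8 15 9 5)(3 4 10)|=33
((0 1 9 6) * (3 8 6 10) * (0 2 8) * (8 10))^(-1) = (0 3 10 2 6 8 9 1) = [3, 0, 6, 10, 4, 5, 8, 7, 9, 1, 2]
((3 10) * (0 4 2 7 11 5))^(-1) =(0 5 11 7 2 4)(3 10) =[5, 1, 4, 10, 0, 11, 6, 2, 8, 9, 3, 7]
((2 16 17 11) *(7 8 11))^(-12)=[0, 1, 2, 3, 4, 5, 6, 7, 8, 9, 10, 11, 12, 13, 14, 15, 16, 17]=(17)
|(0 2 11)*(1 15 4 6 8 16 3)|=|(0 2 11)(1 15 4 6 8 16 3)|=21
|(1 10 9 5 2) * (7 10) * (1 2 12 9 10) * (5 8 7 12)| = 5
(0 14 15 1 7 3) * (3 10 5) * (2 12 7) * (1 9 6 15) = (0 14 1 2 12 7 10 5 3)(6 15 9) = [14, 2, 12, 0, 4, 3, 15, 10, 8, 6, 5, 11, 7, 13, 1, 9]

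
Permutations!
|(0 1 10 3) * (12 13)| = 4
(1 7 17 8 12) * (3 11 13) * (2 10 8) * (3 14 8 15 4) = (1 7 17 2 10 15 4 3 11 13 14 8 12) = [0, 7, 10, 11, 3, 5, 6, 17, 12, 9, 15, 13, 1, 14, 8, 4, 16, 2]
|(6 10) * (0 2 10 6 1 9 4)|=|(0 2 10 1 9 4)|=6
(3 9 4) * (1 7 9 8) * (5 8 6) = [0, 7, 2, 6, 3, 8, 5, 9, 1, 4] = (1 7 9 4 3 6 5 8)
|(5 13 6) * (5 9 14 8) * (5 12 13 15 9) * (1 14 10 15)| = 21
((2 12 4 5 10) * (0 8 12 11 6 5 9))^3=(0 4 8 9 12)(2 5 11 10 6)=[4, 1, 5, 3, 8, 11, 2, 7, 9, 12, 6, 10, 0]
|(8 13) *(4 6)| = 2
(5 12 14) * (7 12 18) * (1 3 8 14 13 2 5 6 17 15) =(1 3 8 14 6 17 15)(2 5 18 7 12 13) =[0, 3, 5, 8, 4, 18, 17, 12, 14, 9, 10, 11, 13, 2, 6, 1, 16, 15, 7]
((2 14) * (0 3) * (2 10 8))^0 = [0, 1, 2, 3, 4, 5, 6, 7, 8, 9, 10, 11, 12, 13, 14] = (14)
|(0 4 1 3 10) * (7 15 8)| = 15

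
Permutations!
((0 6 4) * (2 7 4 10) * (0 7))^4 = (10) = [0, 1, 2, 3, 4, 5, 6, 7, 8, 9, 10]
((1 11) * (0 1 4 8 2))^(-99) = (0 4)(1 8)(2 11) = [4, 8, 11, 3, 0, 5, 6, 7, 1, 9, 10, 2]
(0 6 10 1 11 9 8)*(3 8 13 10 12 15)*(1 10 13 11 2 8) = (0 6 12 15 3 1 2 8)(9 11) = [6, 2, 8, 1, 4, 5, 12, 7, 0, 11, 10, 9, 15, 13, 14, 3]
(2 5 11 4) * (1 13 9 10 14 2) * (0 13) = (0 13 9 10 14 2 5 11 4 1) = [13, 0, 5, 3, 1, 11, 6, 7, 8, 10, 14, 4, 12, 9, 2]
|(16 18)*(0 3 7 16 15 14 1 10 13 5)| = 11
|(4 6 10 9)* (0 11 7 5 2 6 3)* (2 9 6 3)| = 8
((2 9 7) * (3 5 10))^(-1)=[0, 1, 7, 10, 4, 3, 6, 9, 8, 2, 5]=(2 7 9)(3 10 5)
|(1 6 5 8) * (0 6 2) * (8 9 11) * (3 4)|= 8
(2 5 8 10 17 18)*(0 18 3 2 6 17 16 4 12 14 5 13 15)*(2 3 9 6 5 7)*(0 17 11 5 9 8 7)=(0 18 9 6 11 5 7 2 13 15 17 8 10 16 4 12 14)=[18, 1, 13, 3, 12, 7, 11, 2, 10, 6, 16, 5, 14, 15, 0, 17, 4, 8, 9]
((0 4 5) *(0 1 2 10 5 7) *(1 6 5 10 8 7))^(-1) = (10)(0 7 8 2 1 4)(5 6) = [7, 4, 1, 3, 0, 6, 5, 8, 2, 9, 10]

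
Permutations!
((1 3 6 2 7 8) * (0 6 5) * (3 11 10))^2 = (0 2 8 11 3)(1 10 5 6 7) = [2, 10, 8, 0, 4, 6, 7, 1, 11, 9, 5, 3]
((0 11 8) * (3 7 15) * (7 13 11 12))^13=[13, 1, 2, 12, 4, 5, 6, 8, 3, 9, 10, 15, 11, 7, 14, 0]=(0 13 7 8 3 12 11 15)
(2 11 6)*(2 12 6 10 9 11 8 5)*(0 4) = (0 4)(2 8 5)(6 12)(9 11 10) = [4, 1, 8, 3, 0, 2, 12, 7, 5, 11, 9, 10, 6]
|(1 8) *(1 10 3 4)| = 5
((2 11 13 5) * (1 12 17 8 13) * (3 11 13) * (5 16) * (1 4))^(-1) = (1 4 11 3 8 17 12)(2 5 16 13) = [0, 4, 5, 8, 11, 16, 6, 7, 17, 9, 10, 3, 1, 2, 14, 15, 13, 12]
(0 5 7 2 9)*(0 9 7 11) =(0 5 11)(2 7) =[5, 1, 7, 3, 4, 11, 6, 2, 8, 9, 10, 0]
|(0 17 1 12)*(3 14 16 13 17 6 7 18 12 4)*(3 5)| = |(0 6 7 18 12)(1 4 5 3 14 16 13 17)| = 40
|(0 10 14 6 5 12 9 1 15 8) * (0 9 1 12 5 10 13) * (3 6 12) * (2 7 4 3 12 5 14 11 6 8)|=|(0 13)(1 15 2 7 4 3 8 9 12)(5 14)(6 10 11)|=18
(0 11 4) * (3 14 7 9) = (0 11 4)(3 14 7 9) = [11, 1, 2, 14, 0, 5, 6, 9, 8, 3, 10, 4, 12, 13, 7]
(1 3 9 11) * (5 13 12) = (1 3 9 11)(5 13 12) = [0, 3, 2, 9, 4, 13, 6, 7, 8, 11, 10, 1, 5, 12]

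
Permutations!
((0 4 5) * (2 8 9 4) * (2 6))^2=(0 2 9 5 6 8 4)=[2, 1, 9, 3, 0, 6, 8, 7, 4, 5]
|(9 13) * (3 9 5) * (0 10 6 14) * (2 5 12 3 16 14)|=28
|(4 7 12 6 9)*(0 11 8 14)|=|(0 11 8 14)(4 7 12 6 9)|=20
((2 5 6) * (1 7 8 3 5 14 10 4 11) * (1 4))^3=(1 3 2)(4 11)(5 14 7)(6 10 8)=[0, 3, 1, 2, 11, 14, 10, 5, 6, 9, 8, 4, 12, 13, 7]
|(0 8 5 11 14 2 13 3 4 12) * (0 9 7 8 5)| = 12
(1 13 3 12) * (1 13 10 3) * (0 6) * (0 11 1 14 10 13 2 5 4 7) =(0 6 11 1 13 14 10 3 12 2 5 4 7) =[6, 13, 5, 12, 7, 4, 11, 0, 8, 9, 3, 1, 2, 14, 10]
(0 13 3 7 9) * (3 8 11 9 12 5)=(0 13 8 11 9)(3 7 12 5)=[13, 1, 2, 7, 4, 3, 6, 12, 11, 0, 10, 9, 5, 8]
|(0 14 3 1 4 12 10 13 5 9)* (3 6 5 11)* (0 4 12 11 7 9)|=36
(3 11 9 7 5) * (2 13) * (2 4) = (2 13 4)(3 11 9 7 5) = [0, 1, 13, 11, 2, 3, 6, 5, 8, 7, 10, 9, 12, 4]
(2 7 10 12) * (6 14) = [0, 1, 7, 3, 4, 5, 14, 10, 8, 9, 12, 11, 2, 13, 6] = (2 7 10 12)(6 14)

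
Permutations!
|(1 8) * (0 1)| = 3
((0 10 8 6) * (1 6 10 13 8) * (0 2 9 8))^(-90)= [0, 1, 2, 3, 4, 5, 6, 7, 8, 9, 10, 11, 12, 13]= (13)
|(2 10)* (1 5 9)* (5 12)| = |(1 12 5 9)(2 10)| = 4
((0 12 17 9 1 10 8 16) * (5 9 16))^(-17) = (0 16 17 12)(1 5 10 9 8) = [16, 5, 2, 3, 4, 10, 6, 7, 1, 8, 9, 11, 0, 13, 14, 15, 17, 12]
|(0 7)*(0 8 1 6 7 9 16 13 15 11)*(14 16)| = |(0 9 14 16 13 15 11)(1 6 7 8)| = 28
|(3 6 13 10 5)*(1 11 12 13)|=|(1 11 12 13 10 5 3 6)|=8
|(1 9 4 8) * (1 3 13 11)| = |(1 9 4 8 3 13 11)| = 7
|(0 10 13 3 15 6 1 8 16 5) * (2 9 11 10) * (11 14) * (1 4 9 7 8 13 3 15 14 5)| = 12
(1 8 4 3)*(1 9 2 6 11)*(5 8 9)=(1 9 2 6 11)(3 5 8 4)=[0, 9, 6, 5, 3, 8, 11, 7, 4, 2, 10, 1]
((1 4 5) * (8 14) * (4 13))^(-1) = [0, 5, 2, 3, 13, 4, 6, 7, 14, 9, 10, 11, 12, 1, 8] = (1 5 4 13)(8 14)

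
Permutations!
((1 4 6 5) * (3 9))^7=(1 5 6 4)(3 9)=[0, 5, 2, 9, 1, 6, 4, 7, 8, 3]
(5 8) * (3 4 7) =(3 4 7)(5 8) =[0, 1, 2, 4, 7, 8, 6, 3, 5]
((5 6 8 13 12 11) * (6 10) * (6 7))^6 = (5 12 8 7)(6 10 11 13) = [0, 1, 2, 3, 4, 12, 10, 5, 7, 9, 11, 13, 8, 6]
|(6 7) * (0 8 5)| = 6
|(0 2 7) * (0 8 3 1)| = |(0 2 7 8 3 1)| = 6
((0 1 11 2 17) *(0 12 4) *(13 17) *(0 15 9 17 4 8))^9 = (0 12 9 4 2 1 8 17 15 13 11) = [12, 8, 1, 3, 2, 5, 6, 7, 17, 4, 10, 0, 9, 11, 14, 13, 16, 15]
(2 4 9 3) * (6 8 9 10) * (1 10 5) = [0, 10, 4, 2, 5, 1, 8, 7, 9, 3, 6] = (1 10 6 8 9 3 2 4 5)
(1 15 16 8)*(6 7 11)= [0, 15, 2, 3, 4, 5, 7, 11, 1, 9, 10, 6, 12, 13, 14, 16, 8]= (1 15 16 8)(6 7 11)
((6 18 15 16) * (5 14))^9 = [0, 1, 2, 3, 4, 14, 18, 7, 8, 9, 10, 11, 12, 13, 5, 16, 6, 17, 15] = (5 14)(6 18 15 16)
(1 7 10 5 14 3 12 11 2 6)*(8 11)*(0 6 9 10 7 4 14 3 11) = (0 6 1 4 14 11 2 9 10 5 3 12 8) = [6, 4, 9, 12, 14, 3, 1, 7, 0, 10, 5, 2, 8, 13, 11]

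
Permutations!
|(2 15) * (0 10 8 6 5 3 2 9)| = |(0 10 8 6 5 3 2 15 9)| = 9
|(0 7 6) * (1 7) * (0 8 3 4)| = |(0 1 7 6 8 3 4)| = 7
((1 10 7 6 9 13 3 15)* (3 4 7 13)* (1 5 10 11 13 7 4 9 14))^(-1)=[0, 14, 2, 9, 4, 15, 7, 10, 8, 13, 5, 1, 12, 11, 6, 3]=(1 14 6 7 10 5 15 3 9 13 11)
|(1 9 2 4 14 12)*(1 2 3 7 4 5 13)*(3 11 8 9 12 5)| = |(1 12 2 3 7 4 14 5 13)(8 9 11)| = 9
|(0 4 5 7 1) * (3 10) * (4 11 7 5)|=|(0 11 7 1)(3 10)|=4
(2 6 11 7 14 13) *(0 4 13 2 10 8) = (0 4 13 10 8)(2 6 11 7 14) = [4, 1, 6, 3, 13, 5, 11, 14, 0, 9, 8, 7, 12, 10, 2]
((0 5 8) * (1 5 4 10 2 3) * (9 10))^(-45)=(10)=[0, 1, 2, 3, 4, 5, 6, 7, 8, 9, 10]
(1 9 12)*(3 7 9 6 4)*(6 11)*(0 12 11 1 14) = [12, 1, 2, 7, 3, 5, 4, 9, 8, 11, 10, 6, 14, 13, 0] = (0 12 14)(3 7 9 11 6 4)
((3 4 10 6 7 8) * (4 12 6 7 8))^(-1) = (3 8 6 12)(4 7 10) = [0, 1, 2, 8, 7, 5, 12, 10, 6, 9, 4, 11, 3]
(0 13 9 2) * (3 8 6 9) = (0 13 3 8 6 9 2) = [13, 1, 0, 8, 4, 5, 9, 7, 6, 2, 10, 11, 12, 3]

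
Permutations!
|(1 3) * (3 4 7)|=4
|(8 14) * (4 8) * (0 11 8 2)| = |(0 11 8 14 4 2)| = 6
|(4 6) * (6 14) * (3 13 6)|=|(3 13 6 4 14)|=5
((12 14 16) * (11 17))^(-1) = [0, 1, 2, 3, 4, 5, 6, 7, 8, 9, 10, 17, 16, 13, 12, 15, 14, 11] = (11 17)(12 16 14)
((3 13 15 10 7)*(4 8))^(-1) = (3 7 10 15 13)(4 8) = [0, 1, 2, 7, 8, 5, 6, 10, 4, 9, 15, 11, 12, 3, 14, 13]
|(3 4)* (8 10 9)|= |(3 4)(8 10 9)|= 6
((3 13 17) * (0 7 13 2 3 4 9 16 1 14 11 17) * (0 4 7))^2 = (1 11 7 4 16 14 17 13 9) = [0, 11, 2, 3, 16, 5, 6, 4, 8, 1, 10, 7, 12, 9, 17, 15, 14, 13]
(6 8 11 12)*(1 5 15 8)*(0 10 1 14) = [10, 5, 2, 3, 4, 15, 14, 7, 11, 9, 1, 12, 6, 13, 0, 8] = (0 10 1 5 15 8 11 12 6 14)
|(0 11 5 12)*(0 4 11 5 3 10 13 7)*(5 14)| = |(0 14 5 12 4 11 3 10 13 7)| = 10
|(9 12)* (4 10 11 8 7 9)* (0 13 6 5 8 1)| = |(0 13 6 5 8 7 9 12 4 10 11 1)| = 12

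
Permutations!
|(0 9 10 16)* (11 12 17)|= 12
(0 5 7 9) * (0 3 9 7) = (0 5)(3 9) = [5, 1, 2, 9, 4, 0, 6, 7, 8, 3]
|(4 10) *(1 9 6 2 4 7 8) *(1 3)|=|(1 9 6 2 4 10 7 8 3)|=9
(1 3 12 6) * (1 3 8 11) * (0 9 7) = (0 9 7)(1 8 11)(3 12 6) = [9, 8, 2, 12, 4, 5, 3, 0, 11, 7, 10, 1, 6]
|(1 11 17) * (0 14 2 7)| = |(0 14 2 7)(1 11 17)| = 12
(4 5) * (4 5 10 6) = [0, 1, 2, 3, 10, 5, 4, 7, 8, 9, 6] = (4 10 6)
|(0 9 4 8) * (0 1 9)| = |(1 9 4 8)| = 4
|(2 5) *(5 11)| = 3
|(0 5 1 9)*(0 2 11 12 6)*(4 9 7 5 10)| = 24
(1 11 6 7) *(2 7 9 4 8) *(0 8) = (0 8 2 7 1 11 6 9 4) = [8, 11, 7, 3, 0, 5, 9, 1, 2, 4, 10, 6]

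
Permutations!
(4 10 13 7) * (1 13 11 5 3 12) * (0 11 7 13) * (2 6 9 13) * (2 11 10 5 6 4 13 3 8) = (0 10 7 13 11 6 9 3 12 1)(2 4 5 8) = [10, 0, 4, 12, 5, 8, 9, 13, 2, 3, 7, 6, 1, 11]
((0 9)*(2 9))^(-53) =(0 2 9) =[2, 1, 9, 3, 4, 5, 6, 7, 8, 0]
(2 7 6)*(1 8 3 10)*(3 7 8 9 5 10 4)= [0, 9, 8, 4, 3, 10, 2, 6, 7, 5, 1]= (1 9 5 10)(2 8 7 6)(3 4)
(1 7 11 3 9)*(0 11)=(0 11 3 9 1 7)=[11, 7, 2, 9, 4, 5, 6, 0, 8, 1, 10, 3]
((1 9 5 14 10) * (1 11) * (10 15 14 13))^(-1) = (1 11 10 13 5 9)(14 15) = [0, 11, 2, 3, 4, 9, 6, 7, 8, 1, 13, 10, 12, 5, 15, 14]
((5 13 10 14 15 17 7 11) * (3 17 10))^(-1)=(3 13 5 11 7 17)(10 15 14)=[0, 1, 2, 13, 4, 11, 6, 17, 8, 9, 15, 7, 12, 5, 10, 14, 16, 3]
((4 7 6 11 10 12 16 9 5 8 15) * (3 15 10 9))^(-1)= (3 16 12 10 8 5 9 11 6 7 4 15)= [0, 1, 2, 16, 15, 9, 7, 4, 5, 11, 8, 6, 10, 13, 14, 3, 12]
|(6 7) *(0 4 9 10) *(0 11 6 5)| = 8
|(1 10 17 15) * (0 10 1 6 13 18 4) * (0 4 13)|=|(0 10 17 15 6)(13 18)|=10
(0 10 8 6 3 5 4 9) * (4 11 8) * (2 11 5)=(0 10 4 9)(2 11 8 6 3)=[10, 1, 11, 2, 9, 5, 3, 7, 6, 0, 4, 8]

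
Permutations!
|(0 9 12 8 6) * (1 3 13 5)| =20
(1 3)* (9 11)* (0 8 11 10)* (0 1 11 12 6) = (0 8 12 6)(1 3 11 9 10) = [8, 3, 2, 11, 4, 5, 0, 7, 12, 10, 1, 9, 6]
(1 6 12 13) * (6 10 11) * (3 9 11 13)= (1 10 13)(3 9 11 6 12)= [0, 10, 2, 9, 4, 5, 12, 7, 8, 11, 13, 6, 3, 1]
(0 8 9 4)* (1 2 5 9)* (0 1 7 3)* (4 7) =(0 8 4 1 2 5 9 7 3) =[8, 2, 5, 0, 1, 9, 6, 3, 4, 7]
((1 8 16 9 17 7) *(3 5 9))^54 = (1 17 5 16)(3 8 7 9) = [0, 17, 2, 8, 4, 16, 6, 9, 7, 3, 10, 11, 12, 13, 14, 15, 1, 5]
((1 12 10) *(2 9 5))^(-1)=[0, 10, 5, 3, 4, 9, 6, 7, 8, 2, 12, 11, 1]=(1 10 12)(2 5 9)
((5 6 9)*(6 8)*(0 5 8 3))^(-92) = (0 5 3)(6 9 8) = [5, 1, 2, 0, 4, 3, 9, 7, 6, 8]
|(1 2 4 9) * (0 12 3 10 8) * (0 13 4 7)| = 11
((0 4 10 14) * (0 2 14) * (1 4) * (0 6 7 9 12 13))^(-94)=(14)(0 7 1 9 4 12 10 13 6)=[7, 9, 2, 3, 12, 5, 0, 1, 8, 4, 13, 11, 10, 6, 14]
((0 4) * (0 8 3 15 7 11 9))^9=(0 4 8 3 15 7 11 9)=[4, 1, 2, 15, 8, 5, 6, 11, 3, 0, 10, 9, 12, 13, 14, 7]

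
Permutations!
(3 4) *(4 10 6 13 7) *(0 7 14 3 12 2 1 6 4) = (0 7)(1 6 13 14 3 10 4 12 2) = [7, 6, 1, 10, 12, 5, 13, 0, 8, 9, 4, 11, 2, 14, 3]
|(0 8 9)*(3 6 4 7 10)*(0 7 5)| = |(0 8 9 7 10 3 6 4 5)| = 9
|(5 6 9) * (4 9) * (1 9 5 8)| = 3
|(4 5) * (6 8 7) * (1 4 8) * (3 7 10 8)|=|(1 4 5 3 7 6)(8 10)|=6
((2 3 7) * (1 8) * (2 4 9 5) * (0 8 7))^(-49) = (0 9 8 5 1 2 7 3 4) = [9, 2, 7, 4, 0, 1, 6, 3, 5, 8]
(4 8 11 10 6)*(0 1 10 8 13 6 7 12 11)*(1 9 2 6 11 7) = (0 9 2 6 4 13 11 8)(1 10)(7 12) = [9, 10, 6, 3, 13, 5, 4, 12, 0, 2, 1, 8, 7, 11]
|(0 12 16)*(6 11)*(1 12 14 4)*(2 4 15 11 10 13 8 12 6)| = |(0 14 15 11 2 4 1 6 10 13 8 12 16)| = 13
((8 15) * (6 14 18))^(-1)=(6 18 14)(8 15)=[0, 1, 2, 3, 4, 5, 18, 7, 15, 9, 10, 11, 12, 13, 6, 8, 16, 17, 14]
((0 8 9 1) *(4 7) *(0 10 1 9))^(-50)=(10)=[0, 1, 2, 3, 4, 5, 6, 7, 8, 9, 10]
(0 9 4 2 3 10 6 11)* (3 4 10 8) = (0 9 10 6 11)(2 4)(3 8) = [9, 1, 4, 8, 2, 5, 11, 7, 3, 10, 6, 0]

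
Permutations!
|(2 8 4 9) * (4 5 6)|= |(2 8 5 6 4 9)|= 6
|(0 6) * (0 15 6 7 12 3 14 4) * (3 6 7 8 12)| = |(0 8 12 6 15 7 3 14 4)| = 9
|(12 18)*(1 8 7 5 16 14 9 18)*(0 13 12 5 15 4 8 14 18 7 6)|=33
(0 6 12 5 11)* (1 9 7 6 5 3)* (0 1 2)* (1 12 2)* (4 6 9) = [5, 4, 0, 1, 6, 11, 2, 9, 8, 7, 10, 12, 3] = (0 5 11 12 3 1 4 6 2)(7 9)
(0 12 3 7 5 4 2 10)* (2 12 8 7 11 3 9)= [8, 1, 10, 11, 12, 4, 6, 5, 7, 2, 0, 3, 9]= (0 8 7 5 4 12 9 2 10)(3 11)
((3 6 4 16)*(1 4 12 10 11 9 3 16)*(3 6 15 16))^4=(3 15 16)(6 9 11 10 12)=[0, 1, 2, 15, 4, 5, 9, 7, 8, 11, 12, 10, 6, 13, 14, 16, 3]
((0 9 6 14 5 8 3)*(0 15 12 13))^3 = (0 14 3 13 6 8 12 9 5 15) = [14, 1, 2, 13, 4, 15, 8, 7, 12, 5, 10, 11, 9, 6, 3, 0]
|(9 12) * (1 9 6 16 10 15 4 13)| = |(1 9 12 6 16 10 15 4 13)| = 9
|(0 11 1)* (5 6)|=6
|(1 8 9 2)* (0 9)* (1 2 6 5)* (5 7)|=|(0 9 6 7 5 1 8)|=7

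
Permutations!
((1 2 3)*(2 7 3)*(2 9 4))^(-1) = (1 3 7)(2 4 9) = [0, 3, 4, 7, 9, 5, 6, 1, 8, 2]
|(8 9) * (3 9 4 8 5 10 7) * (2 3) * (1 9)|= 14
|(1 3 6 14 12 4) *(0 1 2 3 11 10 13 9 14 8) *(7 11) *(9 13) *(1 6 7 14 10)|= 24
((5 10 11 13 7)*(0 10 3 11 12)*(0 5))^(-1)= (0 7 13 11 3 5 12 10)= [7, 1, 2, 5, 4, 12, 6, 13, 8, 9, 0, 3, 10, 11]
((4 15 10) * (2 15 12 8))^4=[0, 1, 12, 3, 15, 5, 6, 7, 4, 9, 2, 11, 10, 13, 14, 8]=(2 12 10)(4 15 8)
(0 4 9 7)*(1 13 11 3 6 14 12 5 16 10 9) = (0 4 1 13 11 3 6 14 12 5 16 10 9 7) = [4, 13, 2, 6, 1, 16, 14, 0, 8, 7, 9, 3, 5, 11, 12, 15, 10]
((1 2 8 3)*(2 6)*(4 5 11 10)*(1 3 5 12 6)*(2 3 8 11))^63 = (12) = [0, 1, 2, 3, 4, 5, 6, 7, 8, 9, 10, 11, 12]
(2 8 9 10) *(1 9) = (1 9 10 2 8) = [0, 9, 8, 3, 4, 5, 6, 7, 1, 10, 2]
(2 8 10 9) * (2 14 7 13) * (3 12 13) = (2 8 10 9 14 7 3 12 13) = [0, 1, 8, 12, 4, 5, 6, 3, 10, 14, 9, 11, 13, 2, 7]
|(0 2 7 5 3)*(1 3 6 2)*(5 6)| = 3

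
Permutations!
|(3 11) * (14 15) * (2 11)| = |(2 11 3)(14 15)| = 6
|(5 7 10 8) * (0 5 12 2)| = 7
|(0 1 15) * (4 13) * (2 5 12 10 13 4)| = |(0 1 15)(2 5 12 10 13)| = 15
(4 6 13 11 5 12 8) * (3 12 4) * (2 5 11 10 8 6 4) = (2 5)(3 12 6 13 10 8) = [0, 1, 5, 12, 4, 2, 13, 7, 3, 9, 8, 11, 6, 10]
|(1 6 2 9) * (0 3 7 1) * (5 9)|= 8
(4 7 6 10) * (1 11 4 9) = [0, 11, 2, 3, 7, 5, 10, 6, 8, 1, 9, 4] = (1 11 4 7 6 10 9)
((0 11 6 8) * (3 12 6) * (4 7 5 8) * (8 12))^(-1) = (0 8 3 11)(4 6 12 5 7) = [8, 1, 2, 11, 6, 7, 12, 4, 3, 9, 10, 0, 5]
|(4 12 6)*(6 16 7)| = 5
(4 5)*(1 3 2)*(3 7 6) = (1 7 6 3 2)(4 5) = [0, 7, 1, 2, 5, 4, 3, 6]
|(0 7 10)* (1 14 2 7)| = 6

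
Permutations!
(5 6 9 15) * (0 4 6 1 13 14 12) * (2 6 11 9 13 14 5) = [4, 14, 6, 3, 11, 1, 13, 7, 8, 15, 10, 9, 0, 5, 12, 2] = (0 4 11 9 15 2 6 13 5 1 14 12)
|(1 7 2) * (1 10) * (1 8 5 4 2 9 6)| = |(1 7 9 6)(2 10 8 5 4)| = 20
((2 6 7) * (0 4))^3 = [4, 1, 2, 3, 0, 5, 6, 7] = (7)(0 4)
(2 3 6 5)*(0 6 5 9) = (0 6 9)(2 3 5) = [6, 1, 3, 5, 4, 2, 9, 7, 8, 0]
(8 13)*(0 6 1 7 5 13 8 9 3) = [6, 7, 2, 0, 4, 13, 1, 5, 8, 3, 10, 11, 12, 9] = (0 6 1 7 5 13 9 3)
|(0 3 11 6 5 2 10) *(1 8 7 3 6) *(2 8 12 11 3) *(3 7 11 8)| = |(0 6 5 3 7 2 10)(1 12 8 11)| = 28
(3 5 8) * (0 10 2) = (0 10 2)(3 5 8) = [10, 1, 0, 5, 4, 8, 6, 7, 3, 9, 2]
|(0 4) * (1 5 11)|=|(0 4)(1 5 11)|=6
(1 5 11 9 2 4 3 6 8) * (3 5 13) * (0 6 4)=(0 6 8 1 13 3 4 5 11 9 2)=[6, 13, 0, 4, 5, 11, 8, 7, 1, 2, 10, 9, 12, 3]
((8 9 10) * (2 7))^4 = (8 9 10) = [0, 1, 2, 3, 4, 5, 6, 7, 9, 10, 8]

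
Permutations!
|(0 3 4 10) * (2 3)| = |(0 2 3 4 10)| = 5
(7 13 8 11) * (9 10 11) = (7 13 8 9 10 11) = [0, 1, 2, 3, 4, 5, 6, 13, 9, 10, 11, 7, 12, 8]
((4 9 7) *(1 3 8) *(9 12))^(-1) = (1 8 3)(4 7 9 12) = [0, 8, 2, 1, 7, 5, 6, 9, 3, 12, 10, 11, 4]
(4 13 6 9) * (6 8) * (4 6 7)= [0, 1, 2, 3, 13, 5, 9, 4, 7, 6, 10, 11, 12, 8]= (4 13 8 7)(6 9)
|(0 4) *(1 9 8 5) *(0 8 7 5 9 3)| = 8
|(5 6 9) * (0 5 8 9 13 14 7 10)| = |(0 5 6 13 14 7 10)(8 9)| = 14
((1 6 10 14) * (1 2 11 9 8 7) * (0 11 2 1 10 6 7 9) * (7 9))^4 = [0, 10, 2, 3, 4, 5, 6, 9, 1, 14, 8, 11, 12, 13, 7] = (1 10 8)(7 9 14)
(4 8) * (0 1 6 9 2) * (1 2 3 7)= (0 2)(1 6 9 3 7)(4 8)= [2, 6, 0, 7, 8, 5, 9, 1, 4, 3]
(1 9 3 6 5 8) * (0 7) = [7, 9, 2, 6, 4, 8, 5, 0, 1, 3] = (0 7)(1 9 3 6 5 8)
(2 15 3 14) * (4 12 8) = (2 15 3 14)(4 12 8) = [0, 1, 15, 14, 12, 5, 6, 7, 4, 9, 10, 11, 8, 13, 2, 3]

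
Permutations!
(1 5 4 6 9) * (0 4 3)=(0 4 6 9 1 5 3)=[4, 5, 2, 0, 6, 3, 9, 7, 8, 1]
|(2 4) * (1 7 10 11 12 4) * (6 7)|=|(1 6 7 10 11 12 4 2)|=8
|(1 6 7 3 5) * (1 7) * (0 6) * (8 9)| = 6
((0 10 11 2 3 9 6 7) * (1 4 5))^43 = (0 2 6 10 3 7 11 9)(1 4 5) = [2, 4, 6, 7, 5, 1, 10, 11, 8, 0, 3, 9]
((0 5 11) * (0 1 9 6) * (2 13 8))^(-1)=(0 6 9 1 11 5)(2 8 13)=[6, 11, 8, 3, 4, 0, 9, 7, 13, 1, 10, 5, 12, 2]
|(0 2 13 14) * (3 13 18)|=|(0 2 18 3 13 14)|=6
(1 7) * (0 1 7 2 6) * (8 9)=(0 1 2 6)(8 9)=[1, 2, 6, 3, 4, 5, 0, 7, 9, 8]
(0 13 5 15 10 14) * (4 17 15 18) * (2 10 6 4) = (0 13 5 18 2 10 14)(4 17 15 6) = [13, 1, 10, 3, 17, 18, 4, 7, 8, 9, 14, 11, 12, 5, 0, 6, 16, 15, 2]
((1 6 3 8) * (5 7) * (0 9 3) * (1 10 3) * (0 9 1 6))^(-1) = [1, 0, 2, 10, 4, 7, 9, 5, 3, 6, 8] = (0 1)(3 10 8)(5 7)(6 9)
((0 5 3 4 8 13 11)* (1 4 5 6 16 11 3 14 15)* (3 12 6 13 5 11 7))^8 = (16)(1 8 14)(4 5 15) = [0, 8, 2, 3, 5, 15, 6, 7, 14, 9, 10, 11, 12, 13, 1, 4, 16]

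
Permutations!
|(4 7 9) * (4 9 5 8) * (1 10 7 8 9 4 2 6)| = |(1 10 7 5 9 4 8 2 6)| = 9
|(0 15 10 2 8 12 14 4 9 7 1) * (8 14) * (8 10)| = |(0 15 8 12 10 2 14 4 9 7 1)| = 11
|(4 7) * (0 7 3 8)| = 5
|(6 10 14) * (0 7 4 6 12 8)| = |(0 7 4 6 10 14 12 8)| = 8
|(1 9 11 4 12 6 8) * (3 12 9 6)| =6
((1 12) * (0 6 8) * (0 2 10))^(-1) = (0 10 2 8 6)(1 12) = [10, 12, 8, 3, 4, 5, 0, 7, 6, 9, 2, 11, 1]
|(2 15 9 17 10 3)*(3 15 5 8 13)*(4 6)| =20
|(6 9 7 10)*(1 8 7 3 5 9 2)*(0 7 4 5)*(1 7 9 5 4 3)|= |(0 9 1 8 3)(2 7 10 6)|= 20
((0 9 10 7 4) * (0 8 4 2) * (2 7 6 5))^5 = (0 2 5 6 10 9)(4 8) = [2, 1, 5, 3, 8, 6, 10, 7, 4, 0, 9]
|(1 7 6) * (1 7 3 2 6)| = 5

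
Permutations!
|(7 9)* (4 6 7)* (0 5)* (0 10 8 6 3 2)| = 10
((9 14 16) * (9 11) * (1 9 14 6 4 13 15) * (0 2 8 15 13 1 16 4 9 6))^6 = [14, 15, 4, 3, 8, 5, 16, 7, 1, 11, 10, 0, 12, 13, 2, 6, 9] = (0 14 2 4 8 1 15 6 16 9 11)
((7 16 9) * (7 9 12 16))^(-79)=(12 16)=[0, 1, 2, 3, 4, 5, 6, 7, 8, 9, 10, 11, 16, 13, 14, 15, 12]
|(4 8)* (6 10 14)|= |(4 8)(6 10 14)|= 6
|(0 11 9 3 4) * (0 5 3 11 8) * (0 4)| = 10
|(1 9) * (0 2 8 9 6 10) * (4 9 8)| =|(0 2 4 9 1 6 10)| =7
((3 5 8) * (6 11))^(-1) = (3 8 5)(6 11) = [0, 1, 2, 8, 4, 3, 11, 7, 5, 9, 10, 6]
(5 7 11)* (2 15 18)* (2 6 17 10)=(2 15 18 6 17 10)(5 7 11)=[0, 1, 15, 3, 4, 7, 17, 11, 8, 9, 2, 5, 12, 13, 14, 18, 16, 10, 6]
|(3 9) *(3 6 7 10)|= |(3 9 6 7 10)|= 5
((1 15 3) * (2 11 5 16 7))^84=(2 7 16 5 11)=[0, 1, 7, 3, 4, 11, 6, 16, 8, 9, 10, 2, 12, 13, 14, 15, 5]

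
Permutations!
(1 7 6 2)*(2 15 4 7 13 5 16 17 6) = (1 13 5 16 17 6 15 4 7 2) = [0, 13, 1, 3, 7, 16, 15, 2, 8, 9, 10, 11, 12, 5, 14, 4, 17, 6]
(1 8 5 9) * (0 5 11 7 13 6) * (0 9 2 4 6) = (0 5 2 4 6 9 1 8 11 7 13) = [5, 8, 4, 3, 6, 2, 9, 13, 11, 1, 10, 7, 12, 0]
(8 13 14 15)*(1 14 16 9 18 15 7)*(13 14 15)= [0, 15, 2, 3, 4, 5, 6, 1, 14, 18, 10, 11, 12, 16, 7, 8, 9, 17, 13]= (1 15 8 14 7)(9 18 13 16)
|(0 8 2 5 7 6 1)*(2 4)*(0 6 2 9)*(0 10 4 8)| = 6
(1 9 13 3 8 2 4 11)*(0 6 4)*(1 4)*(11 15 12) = (0 6 1 9 13 3 8 2)(4 15 12 11) = [6, 9, 0, 8, 15, 5, 1, 7, 2, 13, 10, 4, 11, 3, 14, 12]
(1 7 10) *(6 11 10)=(1 7 6 11 10)=[0, 7, 2, 3, 4, 5, 11, 6, 8, 9, 1, 10]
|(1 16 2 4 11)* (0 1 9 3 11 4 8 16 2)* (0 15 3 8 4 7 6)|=|(0 1 2 4 7 6)(3 11 9 8 16 15)|=6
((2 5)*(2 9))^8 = (2 9 5) = [0, 1, 9, 3, 4, 2, 6, 7, 8, 5]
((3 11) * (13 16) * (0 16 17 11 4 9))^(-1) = (0 9 4 3 11 17 13 16) = [9, 1, 2, 11, 3, 5, 6, 7, 8, 4, 10, 17, 12, 16, 14, 15, 0, 13]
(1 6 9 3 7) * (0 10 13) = (0 10 13)(1 6 9 3 7) = [10, 6, 2, 7, 4, 5, 9, 1, 8, 3, 13, 11, 12, 0]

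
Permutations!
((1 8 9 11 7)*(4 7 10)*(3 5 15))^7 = (3 5 15) = [0, 1, 2, 5, 4, 15, 6, 7, 8, 9, 10, 11, 12, 13, 14, 3]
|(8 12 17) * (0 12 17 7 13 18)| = 10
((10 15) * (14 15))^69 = (15) = [0, 1, 2, 3, 4, 5, 6, 7, 8, 9, 10, 11, 12, 13, 14, 15]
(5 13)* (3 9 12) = (3 9 12)(5 13) = [0, 1, 2, 9, 4, 13, 6, 7, 8, 12, 10, 11, 3, 5]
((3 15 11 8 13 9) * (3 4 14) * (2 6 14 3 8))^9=(2 11 15 3 4 9 13 8 14 6)=[0, 1, 11, 4, 9, 5, 2, 7, 14, 13, 10, 15, 12, 8, 6, 3]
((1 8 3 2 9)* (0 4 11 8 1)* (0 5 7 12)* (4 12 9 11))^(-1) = (0 12)(2 3 8 11)(5 9 7) = [12, 1, 3, 8, 4, 9, 6, 5, 11, 7, 10, 2, 0]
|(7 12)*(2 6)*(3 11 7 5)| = 10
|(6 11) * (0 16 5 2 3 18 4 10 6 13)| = |(0 16 5 2 3 18 4 10 6 11 13)| = 11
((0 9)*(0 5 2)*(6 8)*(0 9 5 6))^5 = [8, 1, 5, 3, 4, 0, 9, 7, 6, 2] = (0 8 6 9 2 5)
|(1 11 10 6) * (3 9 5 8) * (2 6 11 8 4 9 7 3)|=|(1 8 2 6)(3 7)(4 9 5)(10 11)|=12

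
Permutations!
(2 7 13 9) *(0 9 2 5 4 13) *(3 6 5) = [9, 1, 7, 6, 13, 4, 5, 0, 8, 3, 10, 11, 12, 2] = (0 9 3 6 5 4 13 2 7)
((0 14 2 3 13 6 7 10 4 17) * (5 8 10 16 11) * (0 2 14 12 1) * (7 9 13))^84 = (2 11 4 7 8)(3 5 17 16 10) = [0, 1, 11, 5, 7, 17, 6, 8, 2, 9, 3, 4, 12, 13, 14, 15, 10, 16]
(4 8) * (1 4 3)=(1 4 8 3)=[0, 4, 2, 1, 8, 5, 6, 7, 3]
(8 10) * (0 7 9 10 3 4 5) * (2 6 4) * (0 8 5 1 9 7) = (1 9 10 5 8 3 2 6 4) = [0, 9, 6, 2, 1, 8, 4, 7, 3, 10, 5]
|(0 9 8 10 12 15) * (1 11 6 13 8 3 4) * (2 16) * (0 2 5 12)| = |(0 9 3 4 1 11 6 13 8 10)(2 16 5 12 15)| = 10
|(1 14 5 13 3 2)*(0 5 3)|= |(0 5 13)(1 14 3 2)|= 12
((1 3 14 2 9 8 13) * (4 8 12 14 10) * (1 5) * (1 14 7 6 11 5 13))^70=(2 5 6 12)(7 9 14 11)=[0, 1, 5, 3, 4, 6, 12, 9, 8, 14, 10, 7, 2, 13, 11]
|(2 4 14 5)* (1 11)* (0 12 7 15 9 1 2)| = |(0 12 7 15 9 1 11 2 4 14 5)| = 11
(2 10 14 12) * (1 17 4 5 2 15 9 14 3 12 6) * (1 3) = (1 17 4 5 2 10)(3 12 15 9 14 6) = [0, 17, 10, 12, 5, 2, 3, 7, 8, 14, 1, 11, 15, 13, 6, 9, 16, 4]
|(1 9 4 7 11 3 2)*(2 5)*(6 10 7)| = 10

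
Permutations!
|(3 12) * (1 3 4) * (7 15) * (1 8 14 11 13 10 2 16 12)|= 18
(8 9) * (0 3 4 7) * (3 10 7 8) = [10, 1, 2, 4, 8, 5, 6, 0, 9, 3, 7] = (0 10 7)(3 4 8 9)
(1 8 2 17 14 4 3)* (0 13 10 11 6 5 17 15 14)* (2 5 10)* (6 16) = (0 13 2 15 14 4 3 1 8 5 17)(6 10 11 16) = [13, 8, 15, 1, 3, 17, 10, 7, 5, 9, 11, 16, 12, 2, 4, 14, 6, 0]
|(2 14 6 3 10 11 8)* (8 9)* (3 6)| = 7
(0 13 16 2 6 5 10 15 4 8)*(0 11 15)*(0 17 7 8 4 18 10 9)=(0 13 16 2 6 5 9)(7 8 11 15 18 10 17)=[13, 1, 6, 3, 4, 9, 5, 8, 11, 0, 17, 15, 12, 16, 14, 18, 2, 7, 10]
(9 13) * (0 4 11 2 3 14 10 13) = [4, 1, 3, 14, 11, 5, 6, 7, 8, 0, 13, 2, 12, 9, 10] = (0 4 11 2 3 14 10 13 9)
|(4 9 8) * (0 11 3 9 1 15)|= 8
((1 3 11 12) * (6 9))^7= [0, 12, 2, 1, 4, 5, 9, 7, 8, 6, 10, 3, 11]= (1 12 11 3)(6 9)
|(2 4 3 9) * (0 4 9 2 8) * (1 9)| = |(0 4 3 2 1 9 8)| = 7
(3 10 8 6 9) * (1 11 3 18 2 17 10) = [0, 11, 17, 1, 4, 5, 9, 7, 6, 18, 8, 3, 12, 13, 14, 15, 16, 10, 2] = (1 11 3)(2 17 10 8 6 9 18)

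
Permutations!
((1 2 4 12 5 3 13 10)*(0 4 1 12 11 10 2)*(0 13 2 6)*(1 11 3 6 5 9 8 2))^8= (0 4 3 1 13 5 6)(2 10 9)(8 11 12)= [4, 13, 10, 1, 3, 6, 0, 7, 11, 2, 9, 12, 8, 5]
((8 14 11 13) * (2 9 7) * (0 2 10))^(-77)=(0 7 2 10 9)(8 13 11 14)=[7, 1, 10, 3, 4, 5, 6, 2, 13, 0, 9, 14, 12, 11, 8]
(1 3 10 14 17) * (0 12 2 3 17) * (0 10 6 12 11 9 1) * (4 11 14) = (0 14 10 4 11 9 1 17)(2 3 6 12) = [14, 17, 3, 6, 11, 5, 12, 7, 8, 1, 4, 9, 2, 13, 10, 15, 16, 0]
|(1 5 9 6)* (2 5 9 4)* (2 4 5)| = |(1 9 6)| = 3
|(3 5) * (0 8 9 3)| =5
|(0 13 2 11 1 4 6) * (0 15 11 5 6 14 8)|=|(0 13 2 5 6 15 11 1 4 14 8)|=11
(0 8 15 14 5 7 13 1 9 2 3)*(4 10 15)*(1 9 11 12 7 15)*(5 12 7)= (0 8 4 10 1 11 7 13 9 2 3)(5 15 14 12)= [8, 11, 3, 0, 10, 15, 6, 13, 4, 2, 1, 7, 5, 9, 12, 14]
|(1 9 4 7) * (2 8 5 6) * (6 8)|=4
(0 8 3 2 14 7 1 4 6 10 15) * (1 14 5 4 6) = (0 8 3 2 5 4 1 6 10 15)(7 14) = [8, 6, 5, 2, 1, 4, 10, 14, 3, 9, 15, 11, 12, 13, 7, 0]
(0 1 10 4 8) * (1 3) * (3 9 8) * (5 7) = [9, 10, 2, 1, 3, 7, 6, 5, 0, 8, 4] = (0 9 8)(1 10 4 3)(5 7)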